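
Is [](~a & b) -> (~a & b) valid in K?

Tableau for the negation ~([](~a & b) -> (~a & b)):
1. ~([](~a & b) -> (~a & b)), 0
2. [](~a & b), 0
3. ~(~a & b), 0
4. ~b, 0
The negation has an open branch (countermodel exists).

Invalid (countermodel exists)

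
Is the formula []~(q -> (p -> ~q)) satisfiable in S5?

1. []~(q -> (p -> ~q)), 0
2. ~(q -> (p -> ~q)), 0   [[]-rule on 1 via 0R0]
3. q, 0   [~->-rule on 2]
4. ~(p -> ~q), 0   [~->-rule on 2]
5. p, 0   [~->-rule on 4]
Accessibility: 0R0

Satisfiable (open branch found)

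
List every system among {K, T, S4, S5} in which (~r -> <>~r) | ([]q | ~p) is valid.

K-tableau for the negation ~((~r -> <>~r) | ([]q | ~p)):
1. ~((~r -> <>~r) | ([]q | ~p)), 0
2. ~(~r -> <>~r), 0   [~|-rule on 1]
3. ~([]q | ~p), 0   [~|-rule on 1]
4. ~r, 0   [~->-rule on 2]
5. ~<>~r, 0   [~->-rule on 2]
6. ~[]q, 0   [~|-rule on 3]
7. p, 0   [~|-rule on 3]
8. ~q, 1   [~[]-rule on 6: fresh world 1, 0R1]
9. r, 1   [~<>-rule on 5 via 0R1]
Accessibility: 0R1
Complete open branch: countermodel on a K-frame, so not valid in K.
T-tableau for the negation ~((~r -> <>~r) | ([]q | ~p)):
1. ~((~r -> <>~r) | ([]q | ~p)), 0
2. ~(~r -> <>~r), 0   [~|-rule on 1]
3. ~([]q | ~p), 0   [~|-rule on 1]
4. ~r, 0   [~->-rule on 2]
5. ~<>~r, 0   [~->-rule on 2]
6. ~[]q, 0   [~|-rule on 3]
7. p, 0   [~|-rule on 3]
8. r, 0   [~<>-rule on 5 via 0R0]
Accessibility: 0R0
Branch closes: r and ~r both at 0.
Every branch closes (one shown): valid in T, hence also in S4, S5 (every theorem of T is a theorem of S4 and S5).

T, S4, S5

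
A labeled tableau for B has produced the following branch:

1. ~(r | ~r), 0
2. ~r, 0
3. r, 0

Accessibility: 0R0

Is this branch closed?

Both r and ~r appear at 0.

Closed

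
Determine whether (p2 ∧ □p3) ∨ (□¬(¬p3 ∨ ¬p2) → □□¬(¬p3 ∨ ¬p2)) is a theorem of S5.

Tableau for the negation ¬((p2 ∧ □p3) ∨ (□¬(¬p3 ∨ ¬p2) → □□¬(¬p3 ∨ ¬p2))):
1. ¬((p2 ∧ □p3) ∨ (□¬(¬p3 ∨ ¬p2) → □□¬(¬p3 ∨ ¬p2))), 0
2. ¬(p2 ∧ □p3), 0
3. ¬(□¬(¬p3 ∨ ¬p2) → □□¬(¬p3 ∨ ¬p2)), 0
4. □¬(¬p3 ∨ ¬p2), 0
5. ¬□□¬(¬p3 ∨ ¬p2), 0
6. ¬(¬p3 ∨ ¬p2), 0
7. p3, 0
8. p2, 0
9. ¬□p3, 0
10. ¬□¬(¬p3 ∨ ¬p2), 1
11. ¬(¬p3 ∨ ¬p2), 1
12. p3, 1
13. p2, 1
14. ¬p3, 2
15. ¬(¬p3 ∨ ¬p2), 2
16. p3, 2
17. p2, 2
Accessibility: 0R0, 0R1, 0R2, 1R0, 1R1, 1R2, 2R0, 2R1, 2R2
Branch closes: p3 and ¬p3 both at 2.
Every branch of the negation's tableau closes; the branch above is one of them.

Valid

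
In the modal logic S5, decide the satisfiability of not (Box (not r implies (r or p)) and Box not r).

1. not (Box (not r implies (r or p)) and Box not r), w0
2. not Box not r, w0
3. r, w1
Accessibility: w0Rw0, w0Rw1, w1Rw0, w1Rw1

Satisfiable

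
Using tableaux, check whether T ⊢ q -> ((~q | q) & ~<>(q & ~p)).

Tableau for the negation ~(q -> ((~q | q) & ~<>(q & ~p))):
1. ~(q -> ((~q | q) & ~<>(q & ~p))), u
2. q, u
3. ~((~q | q) & ~<>(q & ~p)), u
4. <>(q & ~p), u
5. q & ~p, v
6. q, v
7. ~p, v
Accessibility: uRu, uRv, vRv
The negation has an open branch (countermodel exists).

No, not valid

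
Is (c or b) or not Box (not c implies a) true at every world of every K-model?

Tableau for the negation not ((c or b) or not Box (not c implies a)):
1. not ((c or b) or not Box (not c implies a)), 0
2. not (c or b), 0
3. Box (not c implies a), 0
4. not c, 0
5. not b, 0
The negation has an open branch (countermodel exists).

Not valid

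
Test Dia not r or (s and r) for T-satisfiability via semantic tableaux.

Satisfiable (open branch found)

1. Dia not r or (s and r), 0
2. s and r, 0
3. s, 0
4. r, 0
Accessibility: 0R0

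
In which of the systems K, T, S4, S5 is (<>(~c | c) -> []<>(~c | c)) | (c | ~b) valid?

K-tableau for the negation ~((<>(~c | c) -> []<>(~c | c)) | (c | ~b)):
1. ~((<>(~c | c) -> []<>(~c | c)) | (c | ~b)), 0
2. ~(<>(~c | c) -> []<>(~c | c)), 0
3. ~(c | ~b), 0
4. <>(~c | c), 0
5. ~[]<>(~c | c), 0
6. ~c, 0
7. b, 0
8. ~c | c, 1
9. c, 1
10. ~<>(~c | c), 2
Accessibility: 0R1, 0R2
Complete open branch: countermodel on a K-frame, so not valid in K.
T-tableau for the negation ~((<>(~c | c) -> []<>(~c | c)) | (c | ~b)):
1. ~((<>(~c | c) -> []<>(~c | c)) | (c | ~b)), 0
2. ~(<>(~c | c) -> []<>(~c | c)), 0
3. ~(c | ~b), 0
4. <>(~c | c), 0
5. ~[]<>(~c | c), 0
6. ~c, 0
7. b, 0
8. ~c | c, 1
9. c, 1
10. ~<>(~c | c), 2
11. ~(~c | c), 2
12. c, 2
13. ~c, 2
Accessibility: 0R0, 0R1, 0R2, 1R1, 2R2
Branch closes: c and ~c both at 2.
Every branch closes (one shown): valid in T, hence also in S4, S5 (every theorem of T is a theorem of S4 and S5).

T, S4, S5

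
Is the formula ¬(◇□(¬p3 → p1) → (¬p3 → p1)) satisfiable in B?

Unsatisfiable

1. ¬(◇□(¬p3 → p1) → (¬p3 → p1)), 0
2. ◇□(¬p3 → p1), 0   [¬→-rule on 1]
3. ¬(¬p3 → p1), 0   [¬→-rule on 1]
4. ¬p3, 0   [¬→-rule on 3]
5. ¬p1, 0   [¬→-rule on 3]
6. □(¬p3 → p1), 1   [◇-rule on 2: fresh world 1, 0R1]
7. ¬p3 → p1, 0   [□-rule on 6 via 1R0]
8. ¬p3 → p1, 1   [□-rule on 6 via 1R1]
9. p1, 0   [→-rule on 7 (branches; this branch)]
Accessibility: 0R0, 0R1, 1R0, 1R1
Branch closes: p1 and ¬p1 both at 0.
All branches of the tableau close; one closing branch shown above.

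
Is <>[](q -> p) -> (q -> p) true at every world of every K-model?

Not valid

Tableau for the negation ~(<>[](q -> p) -> (q -> p)):
1. ~(<>[](q -> p) -> (q -> p)), 0
2. <>[](q -> p), 0
3. ~(q -> p), 0
4. q, 0
5. ~p, 0
6. [](q -> p), 1
Accessibility: 0R1
The negation has an open branch (countermodel exists).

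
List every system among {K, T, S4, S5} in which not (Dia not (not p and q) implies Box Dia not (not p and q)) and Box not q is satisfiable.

T-tableau for the formula:
1. not (Dia not (not p and q) implies Box Dia not (not p and q)) and Box not q, u
2. not (Dia not (not p and q) implies Box Dia not (not p and q)), u
3. Box not q, u
4. Dia not (not p and q), u
5. not Box Dia not (not p and q), u
6. not q, u
7. not (not p and q), v
8. not q, v
9. not Dia not (not p and q), w
10. not q, w
11. not p and q, w
12. not p, w
13. q, w
Accessibility: uRu, uRv, uRw, vRv, wRw
Branch closes: q and not q both at w.
Every branch closes (one shown): unsatisfiable in T, hence also in S4, S5 (every S4/S5-frame is a T-frame).
K-tableau for the formula:
1. not (Dia not (not p and q) implies Box Dia not (not p and q)) and Box not q, u
2. not (Dia not (not p and q) implies Box Dia not (not p and q)), u
3. Box not q, u
4. Dia not (not p and q), u
5. not Box Dia not (not p and q), u
6. not (not p and q), v
7. not q, v
8. not Dia not (not p and q), w
9. not q, w
Accessibility: uRv, uRw
Complete open branch: satisfiable in K.

K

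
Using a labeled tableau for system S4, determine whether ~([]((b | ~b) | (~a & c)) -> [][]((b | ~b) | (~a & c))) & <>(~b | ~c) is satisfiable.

Unsatisfiable (every branch closes)

1. ~([]((b | ~b) | (~a & c)) -> [][]((b | ~b) | (~a & c))) & <>(~b | ~c), 0
2. ~([]((b | ~b) | (~a & c)) -> [][]((b | ~b) | (~a & c))), 0
3. <>(~b | ~c), 0
4. []((b | ~b) | (~a & c)), 0
5. ~[][]((b | ~b) | (~a & c)), 0
6. (b | ~b) | (~a & c), 0
7. ~a & c, 0
8. ~a, 0
9. c, 0
10. ~b | ~c, 1
11. (b | ~b) | (~a & c), 1
12. ~c, 1
13. b | ~b, 1
14. ~b, 1
15. ~[]((b | ~b) | (~a & c)), 2
16. (b | ~b) | (~a & c), 2
17. ~a & c, 2
18. ~a, 2
19. c, 2
20. ~((b | ~b) | (~a & c)), 3
21. ~(b | ~b), 3
22. ~(~a & c), 3
23. ~b, 3
24. b, 3
Accessibility: 0R0, 0R1, 0R2, 0R3, 1R1, 2R2, 2R3, 3R3
Branch closes: b and ~b both at 3.
Every branch closes; the branch above is one of them.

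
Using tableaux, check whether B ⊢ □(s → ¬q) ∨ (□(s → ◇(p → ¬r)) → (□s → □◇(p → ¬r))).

Valid

Tableau for the negation ¬(□(s → ¬q) ∨ (□(s → ◇(p → ¬r)) → (□s → □◇(p → ¬r)))):
1. ¬(□(s → ¬q) ∨ (□(s → ◇(p → ¬r)) → (□s → □◇(p → ¬r)))), w0
2. ¬□(s → ¬q), w0
3. ¬(□(s → ◇(p → ¬r)) → (□s → □◇(p → ¬r))), w0
4. □(s → ◇(p → ¬r)), w0
5. ¬(□s → □◇(p → ¬r)), w0
6. □s, w0
7. ¬□◇(p → ¬r), w0
8. s → ◇(p → ¬r), w0
9. s, w0
10. ◇(p → ¬r), w0
11. ¬(s → ¬q), w1
12. s, w1
13. q, w1
14. s → ◇(p → ¬r), w1
15. ◇(p → ¬r), w1
16. ¬◇(p → ¬r), w2
17. s → ◇(p → ¬r), w2
18. s, w2
19. ¬(p → ¬r), w0
20. p, w0
21. r, w0
22. ¬(p → ¬r), w2
23. p, w2
24. r, w2
25. ◇(p → ¬r), w2
26. p → ¬r, w3
27. s → ◇(p → ¬r), w3
28. s, w3
29. ¬r, w3
30. ◇(p → ¬r), w3
31. p → ¬r, w4
32. ¬r, w4
33. p → ¬r, w5
34. ¬(p → ¬r), w5
35. p, w5
36. r, w5
37. ¬r, w5
Accessibility: w0Rw0, w0Rw1, w0Rw2, w0Rw3, w1Rw0, w1Rw1, w1Rw4, w2Rw0, w2Rw2, w2Rw5, w3Rw0, w3Rw3, w4Rw1, w4Rw4, w5Rw2, w5Rw5
Branch closes: r and ¬r both at w5.
All branches of the negation close; one closing branch shown above.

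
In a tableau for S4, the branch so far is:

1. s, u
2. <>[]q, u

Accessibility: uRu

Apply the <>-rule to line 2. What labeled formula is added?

a fresh world v with uRv, and []q at v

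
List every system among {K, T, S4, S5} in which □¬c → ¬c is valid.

T-tableau for the negation ¬(□¬c → ¬c):
1. ¬(□¬c → ¬c), 0
2. □¬c, 0
3. c, 0
4. ¬c, 0
Accessibility: 0R0
Branch closes: c and ¬c both at 0.
Every branch closes (one shown): valid in T, hence also in S4, S5 (every theorem of T is a theorem of S4 and S5).
K-tableau for the negation ¬(□¬c → ¬c):
1. ¬(□¬c → ¬c), 0
2. □¬c, 0
3. c, 0
Complete open branch: countermodel on a K-frame, so not valid in K.

T, S4, S5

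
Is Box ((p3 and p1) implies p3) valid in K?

Tableau for the negation not Box ((p3 and p1) implies p3):
1. not Box ((p3 and p1) implies p3), u
2. not ((p3 and p1) implies p3), v
3. p3 and p1, v
4. not p3, v
5. p3, v
6. p1, v
Accessibility: uRv
Branch closes: p3 and not p3 both at v.
Every branch of the negation's tableau closes; the branch above is one of them.

Valid in K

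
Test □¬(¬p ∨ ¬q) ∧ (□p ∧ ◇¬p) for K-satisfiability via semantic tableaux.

Unsatisfiable

1. □¬(¬p ∨ ¬q) ∧ (□p ∧ ◇¬p), w0
2. □¬(¬p ∨ ¬q), w0
3. □p ∧ ◇¬p, w0
4. □p, w0
5. ◇¬p, w0
6. ¬p, w1
7. ¬(¬p ∨ ¬q), w1
8. p, w1
9. q, w1
Accessibility: w0Rw1
Branch closes: p and ¬p both at w1.
(One branch shown.) All branches close.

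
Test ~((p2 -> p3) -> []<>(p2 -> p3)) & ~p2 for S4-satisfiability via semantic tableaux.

Yes, satisfiable

1. ~((p2 -> p3) -> []<>(p2 -> p3)) & ~p2, w0
2. ~((p2 -> p3) -> []<>(p2 -> p3)), w0   [&-rule on 1]
3. ~p2, w0   [&-rule on 1]
4. p2 -> p3, w0   [~->-rule on 2]
5. ~[]<>(p2 -> p3), w0   [~->-rule on 2]
6. p3, w0   [->-rule on 4 (branches; this branch)]
7. ~<>(p2 -> p3), w1   [~[]-rule on 5: fresh world w1, w0Rw1]
8. ~(p2 -> p3), w1   [~<>-rule on 7 via w1Rw1]
9. p2, w1   [~->-rule on 8]
10. ~p3, w1   [~->-rule on 8]
Accessibility: w0Rw0, w0Rw1, w1Rw1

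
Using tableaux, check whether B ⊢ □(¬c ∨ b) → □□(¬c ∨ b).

No, not valid

Tableau for the negation ¬(□(¬c ∨ b) → □□(¬c ∨ b)):
1. ¬(□(¬c ∨ b) → □□(¬c ∨ b)), 0
2. □(¬c ∨ b), 0
3. ¬□□(¬c ∨ b), 0
4. ¬c ∨ b, 0
5. b, 0
6. ¬□(¬c ∨ b), 1
7. ¬c ∨ b, 1
8. b, 1
9. ¬(¬c ∨ b), 2
10. c, 2
11. ¬b, 2
Accessibility: 0R0, 0R1, 1R0, 1R1, 1R2, 2R1, 2R2
The negation has an open branch (countermodel exists).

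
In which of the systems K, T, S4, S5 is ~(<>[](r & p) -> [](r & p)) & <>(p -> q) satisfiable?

S4-tableau for the formula:
1. ~(<>[](r & p) -> [](r & p)) & <>(p -> q), u
2. ~(<>[](r & p) -> [](r & p)), u   [&-rule on 1]
3. <>(p -> q), u   [&-rule on 1]
4. <>[](r & p), u   [~->-rule on 2]
5. ~[](r & p), u   [~->-rule on 2]
6. p -> q, v   [<>-rule on 3: fresh world v, uRv]
7. q, v   [->-rule on 6 (branches; this branch)]
8. [](r & p), w   [<>-rule on 4: fresh world w, uRw]
9. r & p, w   [[]-rule on 8 via wRw]
10. r, w   [&-rule on 9]
11. p, w   [&-rule on 9]
12. ~(r & p), x   [~[]-rule on 5: fresh world x, uRx]
13. ~p, x   [~&-rule on 12 (branches; this branch)]
Accessibility: uRu, uRv, uRw, uRx, vRv, wRw, xRx
Complete open branch: satisfiable in S4, hence also in K, T (this S4-model is also a K-model and a T-model).
S5-tableau for the formula:
1. ~(<>[](r & p) -> [](r & p)) & <>(p -> q), u
2. ~(<>[](r & p) -> [](r & p)), u   [&-rule on 1]
3. <>(p -> q), u   [&-rule on 1]
4. <>[](r & p), u   [~->-rule on 2]
5. ~[](r & p), u   [~->-rule on 2]
6. p -> q, v   [<>-rule on 3: fresh world v, uRv]
7. q, v   [->-rule on 6 (branches; this branch)]
8. [](r & p), w   [<>-rule on 4: fresh world w, uRw]
9. r & p, u   [[]-rule on 8 via wRu]
10. r, u   [&-rule on 9]
11. p, u   [&-rule on 9]
12. r & p, v   [[]-rule on 8 via wRv]
13. r, v   [&-rule on 12]
14. p, v   [&-rule on 12]
15. r & p, w   [[]-rule on 8 via wRw]
16. r, w   [&-rule on 15]
17. p, w   [&-rule on 15]
18. ~(r & p), x   [~[]-rule on 5: fresh world x, uRx]
19. r & p, x   [[]-rule on 8 via wRx]
20. r, x   [&-rule on 19]
21. p, x   [&-rule on 19]
22. ~p, x   [~&-rule on 18 (branches; this branch)]
Accessibility: uRu, uRv, uRw, uRx, vRu, vRv, vRw, vRx, wRu, wRv, wRw, wRx, xRu, xRv, xRw, xRx
Branch closes: p and ~p both at x.
Every branch closes (one shown): unsatisfiable in S5.

K, T, S4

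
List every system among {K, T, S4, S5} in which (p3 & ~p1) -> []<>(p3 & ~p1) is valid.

S5-tableau for the negation ~((p3 & ~p1) -> []<>(p3 & ~p1)):
1. ~((p3 & ~p1) -> []<>(p3 & ~p1)), u
2. p3 & ~p1, u
3. ~[]<>(p3 & ~p1), u
4. p3, u
5. ~p1, u
6. ~<>(p3 & ~p1), v
7. ~(p3 & ~p1), u
8. ~(p3 & ~p1), v
9. p1, u
Accessibility: uRu, uRv, vRu, vRv
Branch closes: p1 and ~p1 both at u.
Every branch closes (one shown): valid in S5.
S4-tableau for the negation ~((p3 & ~p1) -> []<>(p3 & ~p1)):
1. ~((p3 & ~p1) -> []<>(p3 & ~p1)), u
2. p3 & ~p1, u
3. ~[]<>(p3 & ~p1), u
4. p3, u
5. ~p1, u
6. ~<>(p3 & ~p1), v
7. ~(p3 & ~p1), v
8. p1, v
Accessibility: uRu, uRv, vRv
Complete open branch: countermodel on an S4-frame, so not valid in S4, nor in K, T (the same frame is also a K-frame and a T-frame).

S5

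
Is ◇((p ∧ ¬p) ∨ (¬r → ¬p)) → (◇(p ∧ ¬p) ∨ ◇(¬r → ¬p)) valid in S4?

Yes, valid

Tableau for the negation ¬(◇((p ∧ ¬p) ∨ (¬r → ¬p)) → (◇(p ∧ ¬p) ∨ ◇(¬r → ¬p))):
1. ¬(◇((p ∧ ¬p) ∨ (¬r → ¬p)) → (◇(p ∧ ¬p) ∨ ◇(¬r → ¬p))), w0
2. ◇((p ∧ ¬p) ∨ (¬r → ¬p)), w0
3. ¬(◇(p ∧ ¬p) ∨ ◇(¬r → ¬p)), w0
4. ¬◇(p ∧ ¬p), w0
5. ¬◇(¬r → ¬p), w0
6. ¬(p ∧ ¬p), w0
7. ¬(¬r → ¬p), w0
8. ¬r, w0
9. p, w0
10. (p ∧ ¬p) ∨ (¬r → ¬p), w1
11. ¬(p ∧ ¬p), w1
12. ¬(¬r → ¬p), w1
13. ¬r, w1
14. p, w1
15. ¬r → ¬p, w1
16. ¬p, w1
Accessibility: w0Rw0, w0Rw1, w1Rw1
Branch closes: p and ¬p both at w1.
All branches of the negation close; one closing branch shown above.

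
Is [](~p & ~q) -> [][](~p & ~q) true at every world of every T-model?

Tableau for the negation ~([](~p & ~q) -> [][](~p & ~q)):
1. ~([](~p & ~q) -> [][](~p & ~q)), 0
2. [](~p & ~q), 0   [~->-rule on 1]
3. ~[][](~p & ~q), 0   [~->-rule on 1]
4. ~p & ~q, 0   [[]-rule on 2 via 0R0]
5. ~p, 0   [&-rule on 4]
6. ~q, 0   [&-rule on 4]
7. ~[](~p & ~q), 1   [~[]-rule on 3: fresh world 1, 0R1]
8. ~p & ~q, 1   [[]-rule on 2 via 0R1]
9. ~p, 1   [&-rule on 8]
10. ~q, 1   [&-rule on 8]
11. ~(~p & ~q), 2   [~[]-rule on 7: fresh world 2, 1R2]
12. q, 2   [~&-rule on 11 (branches; this branch)]
Accessibility: 0R0, 0R1, 1R1, 1R2, 2R2
The negation has an open branch (countermodel exists).

Not valid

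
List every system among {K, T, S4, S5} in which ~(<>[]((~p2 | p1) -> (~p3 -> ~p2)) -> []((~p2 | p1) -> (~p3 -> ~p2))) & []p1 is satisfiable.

S4-tableau for the formula:
1. ~(<>[]((~p2 | p1) -> (~p3 -> ~p2)) -> []((~p2 | p1) -> (~p3 -> ~p2))) & []p1, u
2. ~(<>[]((~p2 | p1) -> (~p3 -> ~p2)) -> []((~p2 | p1) -> (~p3 -> ~p2))), u   [&-rule on 1]
3. []p1, u   [&-rule on 1]
4. <>[]((~p2 | p1) -> (~p3 -> ~p2)), u   [~->-rule on 2]
5. ~[]((~p2 | p1) -> (~p3 -> ~p2)), u   [~->-rule on 2]
6. p1, u   [[]-rule on 3 via uRu]
7. []((~p2 | p1) -> (~p3 -> ~p2)), v   [<>-rule on 4: fresh world v, uRv]
8. p1, v   [[]-rule on 3 via uRv]
9. (~p2 | p1) -> (~p3 -> ~p2), v   [[]-rule on 7 via vRv]
10. ~p3 -> ~p2, v   [->-rule on 9 (branches; this branch)]
11. ~p2, v   [->-rule on 10 (branches; this branch)]
12. ~((~p2 | p1) -> (~p3 -> ~p2)), w   [~[]-rule on 5: fresh world w, uRw]
13. ~p2 | p1, w   [~->-rule on 12]
14. ~(~p3 -> ~p2), w   [~->-rule on 12]
15. ~p3, w   [~->-rule on 14]
16. p2, w   [~->-rule on 14]
17. p1, w   [[]-rule on 3 via uRw]
Accessibility: uRu, uRv, uRw, vRv, wRw
Complete open branch: satisfiable in S4, hence also in K, T (this S4-model is also a K-model and a T-model).
S5-tableau for the formula:
1. ~(<>[]((~p2 | p1) -> (~p3 -> ~p2)) -> []((~p2 | p1) -> (~p3 -> ~p2))) & []p1, u
2. ~(<>[]((~p2 | p1) -> (~p3 -> ~p2)) -> []((~p2 | p1) -> (~p3 -> ~p2))), u   [&-rule on 1]
3. []p1, u   [&-rule on 1]
4. <>[]((~p2 | p1) -> (~p3 -> ~p2)), u   [~->-rule on 2]
5. ~[]((~p2 | p1) -> (~p3 -> ~p2)), u   [~->-rule on 2]
6. p1, u   [[]-rule on 3 via uRu]
7. []((~p2 | p1) -> (~p3 -> ~p2)), v   [<>-rule on 4: fresh world v, uRv]
8. p1, v   [[]-rule on 3 via uRv]
9. (~p2 | p1) -> (~p3 -> ~p2), u   [[]-rule on 7 via vRu]
10. (~p2 | p1) -> (~p3 -> ~p2), v   [[]-rule on 7 via vRv]
11. ~p3 -> ~p2, u   [->-rule on 9 (branches; this branch)]
12. ~p3 -> ~p2, v   [->-rule on 10 (branches; this branch)]
13. ~p2, u   [->-rule on 11 (branches; this branch)]
14. ~p2, v   [->-rule on 12 (branches; this branch)]
15. ~((~p2 | p1) -> (~p3 -> ~p2)), w   [~[]-rule on 5: fresh world w, uRw]
16. ~p2 | p1, w   [~->-rule on 15]
17. ~(~p3 -> ~p2), w   [~->-rule on 15]
18. ~p3, w   [~->-rule on 17]
19. p2, w   [~->-rule on 17]
20. p1, w   [[]-rule on 3 via uRw]
21. (~p2 | p1) -> (~p3 -> ~p2), w   [[]-rule on 7 via vRw]
22. ~p3 -> ~p2, w   [->-rule on 21 (branches; this branch)]
23. ~p2, w   [->-rule on 22 (branches; this branch)]
Accessibility: uRu, uRv, uRw, vRu, vRv, vRw, wRu, wRv, wRw
Branch closes: p2 and ~p2 both at w.
Every branch closes (one shown): unsatisfiable in S5.

K, T, S4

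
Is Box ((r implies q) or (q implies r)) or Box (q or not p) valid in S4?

Tableau for the negation not (Box ((r implies q) or (q implies r)) or Box (q or not p)):
1. not (Box ((r implies q) or (q implies r)) or Box (q or not p)), w0
2. not Box ((r implies q) or (q implies r)), w0   [neg-or-rule on 1]
3. not Box (q or not p), w0   [neg-or-rule on 1]
4. not ((r implies q) or (q implies r)), w1   [neg-Box-rule on 2: fresh world w1, w0Rw1]
5. not (r implies q), w1   [neg-or-rule on 4]
6. not (q implies r), w1   [neg-or-rule on 4]
7. r, w1   [neg-implies-rule on 5]
8. not q, w1   [neg-implies-rule on 5]
9. q, w1   [neg-implies-rule on 6]
10. not r, w1   [neg-implies-rule on 6]
Accessibility: w0Rw0, w0Rw1, w1Rw1
Branch closes: q and not q both at w1.
All branches of the negation close; one closing branch shown above.

Yes, valid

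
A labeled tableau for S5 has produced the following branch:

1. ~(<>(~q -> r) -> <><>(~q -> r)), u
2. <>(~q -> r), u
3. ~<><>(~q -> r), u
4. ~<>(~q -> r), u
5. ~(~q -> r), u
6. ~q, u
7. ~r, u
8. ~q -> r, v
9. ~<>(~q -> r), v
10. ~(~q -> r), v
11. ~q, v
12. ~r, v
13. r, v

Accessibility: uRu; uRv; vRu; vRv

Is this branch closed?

Both r and ~r appear at v.

Closed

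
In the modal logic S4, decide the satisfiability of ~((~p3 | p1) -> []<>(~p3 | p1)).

Yes, satisfiable

1. ~((~p3 | p1) -> []<>(~p3 | p1)), 0
2. ~p3 | p1, 0   [~->-rule on 1]
3. ~[]<>(~p3 | p1), 0   [~->-rule on 1]
4. p1, 0   [|-rule on 2 (branches; this branch)]
5. ~<>(~p3 | p1), 1   [~[]-rule on 3: fresh world 1, 0R1]
6. ~(~p3 | p1), 1   [~<>-rule on 5 via 1R1]
7. p3, 1   [~|-rule on 6]
8. ~p1, 1   [~|-rule on 6]
Accessibility: 0R0, 0R1, 1R1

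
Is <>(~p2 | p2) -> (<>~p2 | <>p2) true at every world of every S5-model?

Valid in S5

Tableau for the negation ~(<>(~p2 | p2) -> (<>~p2 | <>p2)):
1. ~(<>(~p2 | p2) -> (<>~p2 | <>p2)), u
2. <>(~p2 | p2), u
3. ~(<>~p2 | <>p2), u
4. ~<>~p2, u
5. ~<>p2, u
6. p2, u
7. ~p2, u
Accessibility: uRu
Branch closes: p2 and ~p2 both at u.
All branches of the negation close; one closing branch shown above.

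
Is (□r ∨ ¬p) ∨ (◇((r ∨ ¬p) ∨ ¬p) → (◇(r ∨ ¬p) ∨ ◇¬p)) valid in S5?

Tableau for the negation ¬((□r ∨ ¬p) ∨ (◇((r ∨ ¬p) ∨ ¬p) → (◇(r ∨ ¬p) ∨ ◇¬p))):
1. ¬((□r ∨ ¬p) ∨ (◇((r ∨ ¬p) ∨ ¬p) → (◇(r ∨ ¬p) ∨ ◇¬p))), 0
2. ¬(□r ∨ ¬p), 0
3. ¬(◇((r ∨ ¬p) ∨ ¬p) → (◇(r ∨ ¬p) ∨ ◇¬p)), 0
4. ¬□r, 0
5. p, 0
6. ◇((r ∨ ¬p) ∨ ¬p), 0
7. ¬(◇(r ∨ ¬p) ∨ ◇¬p), 0
8. ¬◇(r ∨ ¬p), 0
9. ¬◇¬p, 0
10. ¬(r ∨ ¬p), 0
11. ¬r, 0
12. ¬r, 1
13. ¬(r ∨ ¬p), 1
14. p, 1
15. (r ∨ ¬p) ∨ ¬p, 2
16. ¬(r ∨ ¬p), 2
17. ¬r, 2
18. p, 2
19. r ∨ ¬p, 2
20. ¬p, 2
Accessibility: 0R0, 0R1, 0R2, 1R0, 1R1, 1R2, 2R0, 2R1, 2R2
Branch closes: p and ¬p both at 2.
All branches of the negation close; one closing branch shown above.

Valid in S5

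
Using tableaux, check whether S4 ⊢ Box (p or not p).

Tableau for the negation not Box (p or not p):
1. not Box (p or not p), 0
2. not (p or not p), 1   [neg-Box-rule on 1: fresh world 1, 0R1]
3. not p, 1   [neg-or-rule on 2]
4. p, 1   [neg-or-rule on 2]
Accessibility: 0R0, 0R1, 1R1
Branch closes: p and not p both at 1.
Every branch of the negation's tableau closes; the branch above is one of them.

Valid in S4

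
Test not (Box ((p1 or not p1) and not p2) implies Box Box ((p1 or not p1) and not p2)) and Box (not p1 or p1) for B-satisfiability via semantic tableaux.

Satisfiable

1. not (Box ((p1 or not p1) and not p2) implies Box Box ((p1 or not p1) and not p2)) and Box (not p1 or p1), w0
2. not (Box ((p1 or not p1) and not p2) implies Box Box ((p1 or not p1) and not p2)), w0   [and-rule on 1]
3. Box (not p1 or p1), w0   [and-rule on 1]
4. Box ((p1 or not p1) and not p2), w0   [neg-implies-rule on 2]
5. not Box Box ((p1 or not p1) and not p2), w0   [neg-implies-rule on 2]
6. not p1 or p1, w0   [Box-rule on 3 via w0Rw0]
7. (p1 or not p1) and not p2, w0   [Box-rule on 4 via w0Rw0]
8. p1 or not p1, w0   [and-rule on 7]
9. not p2, w0   [and-rule on 7]
10. p1, w0   [or-rule on 6 (branches; this branch)]
11. not Box ((p1 or not p1) and not p2), w1   [neg-Box-rule on 5: fresh world w1, w0Rw1]
12. not p1 or p1, w1   [Box-rule on 3 via w0Rw1]
13. (p1 or not p1) and not p2, w1   [Box-rule on 4 via w0Rw1]
14. p1 or not p1, w1   [and-rule on 13]
15. not p2, w1   [and-rule on 13]
16. p1, w1   [or-rule on 12 (branches; this branch)]
17. not ((p1 or not p1) and not p2), w2   [neg-Box-rule on 11: fresh world w2, w1Rw2]
18. p2, w2   [neg-and-rule on 17 (branches; this branch)]
Accessibility: w0Rw0, w0Rw1, w1Rw0, w1Rw1, w1Rw2, w2Rw1, w2Rw2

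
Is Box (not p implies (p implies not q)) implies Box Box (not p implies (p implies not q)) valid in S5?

Tableau for the negation not (Box (not p implies (p implies not q)) implies Box Box (not p implies (p implies not q))):
1. not (Box (not p implies (p implies not q)) implies Box Box (not p implies (p implies not q))), u
2. Box (not p implies (p implies not q)), u
3. not Box Box (not p implies (p implies not q)), u
4. not p implies (p implies not q), u
5. p implies not q, u
6. not q, u
7. not Box (not p implies (p implies not q)), v
8. not p implies (p implies not q), v
9. p implies not q, v
10. not q, v
11. not (not p implies (p implies not q)), w
12. not p, w
13. not (p implies not q), w
14. p, w
15. q, w
Accessibility: uRu, uRv, uRw, vRu, vRv, vRw, wRu, wRv, wRw
Branch closes: p and not p both at w.
All branches of the negation close; one closing branch shown above.

Valid in S5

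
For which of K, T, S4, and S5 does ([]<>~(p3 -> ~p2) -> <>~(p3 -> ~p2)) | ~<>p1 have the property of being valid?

T-tableau for the negation ~(([]<>~(p3 -> ~p2) -> <>~(p3 -> ~p2)) | ~<>p1):
1. ~(([]<>~(p3 -> ~p2) -> <>~(p3 -> ~p2)) | ~<>p1), w0
2. ~([]<>~(p3 -> ~p2) -> <>~(p3 -> ~p2)), w0   [~|-rule on 1]
3. <>p1, w0   [~|-rule on 1]
4. []<>~(p3 -> ~p2), w0   [~->-rule on 2]
5. ~<>~(p3 -> ~p2), w0   [~->-rule on 2]
6. <>~(p3 -> ~p2), w0   [[]-rule on 4 via w0Rw0]
7. p3 -> ~p2, w0   [~<>-rule on 5 via w0Rw0]
8. ~p2, w0   [->-rule on 7 (branches; this branch)]
9. p1, w1   [<>-rule on 3: fresh world w1, w0Rw1]
10. <>~(p3 -> ~p2), w1   [[]-rule on 4 via w0Rw1]
11. p3 -> ~p2, w1   [~<>-rule on 5 via w0Rw1]
12. ~p2, w1   [->-rule on 11 (branches; this branch)]
13. ~(p3 -> ~p2), w2   [<>-rule on 6: fresh world w2, w0Rw2]
14. p3, w2   [~->-rule on 13]
15. p2, w2   [~->-rule on 13]
16. <>~(p3 -> ~p2), w2   [[]-rule on 4 via w0Rw2]
17. p3 -> ~p2, w2   [~<>-rule on 5 via w0Rw2]
18. ~p2, w2   [->-rule on 17 (branches; this branch)]
Accessibility: w0Rw0, w0Rw1, w0Rw2, w1Rw1, w2Rw2
Branch closes: p2 and ~p2 both at w2.
Every branch closes (one shown): valid in T, hence also in S4, S5 (every theorem of T is a theorem of S4 and S5).
K-tableau for the negation ~(([]<>~(p3 -> ~p2) -> <>~(p3 -> ~p2)) | ~<>p1):
1. ~(([]<>~(p3 -> ~p2) -> <>~(p3 -> ~p2)) | ~<>p1), w0
2. ~([]<>~(p3 -> ~p2) -> <>~(p3 -> ~p2)), w0   [~|-rule on 1]
3. <>p1, w0   [~|-rule on 1]
4. []<>~(p3 -> ~p2), w0   [~->-rule on 2]
5. ~<>~(p3 -> ~p2), w0   [~->-rule on 2]
6. p1, w1   [<>-rule on 3: fresh world w1, w0Rw1]
7. <>~(p3 -> ~p2), w1   [[]-rule on 4 via w0Rw1]
8. p3 -> ~p2, w1   [~<>-rule on 5 via w0Rw1]
9. ~p2, w1   [->-rule on 8 (branches; this branch)]
10. ~(p3 -> ~p2), w2   [<>-rule on 7: fresh world w2, w1Rw2]
11. p3, w2   [~->-rule on 10]
12. p2, w2   [~->-rule on 10]
Accessibility: w0Rw1, w1Rw2
Complete open branch: countermodel on a K-frame, so not valid in K.

T, S4, S5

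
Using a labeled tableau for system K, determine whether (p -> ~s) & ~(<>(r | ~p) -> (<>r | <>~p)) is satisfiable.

Unsatisfiable

1. (p -> ~s) & ~(<>(r | ~p) -> (<>r | <>~p)), u
2. p -> ~s, u
3. ~(<>(r | ~p) -> (<>r | <>~p)), u
4. <>(r | ~p), u
5. ~(<>r | <>~p), u
6. ~<>r, u
7. ~<>~p, u
8. ~s, u
9. r | ~p, v
10. ~r, v
11. p, v
12. ~p, v
Accessibility: uRv
Branch closes: p and ~p both at v.
All branches of the tableau close; one closing branch shown above.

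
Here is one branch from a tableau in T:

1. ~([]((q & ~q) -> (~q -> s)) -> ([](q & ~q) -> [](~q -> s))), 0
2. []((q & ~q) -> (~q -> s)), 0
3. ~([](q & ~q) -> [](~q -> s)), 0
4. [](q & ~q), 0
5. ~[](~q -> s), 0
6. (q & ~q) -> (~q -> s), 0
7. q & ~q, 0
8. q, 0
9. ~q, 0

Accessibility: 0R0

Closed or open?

Closed

Both q and ~q appear at 0.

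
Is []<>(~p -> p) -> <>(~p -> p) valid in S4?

Valid

Tableau for the negation ~([]<>(~p -> p) -> <>(~p -> p)):
1. ~([]<>(~p -> p) -> <>(~p -> p)), 0
2. []<>(~p -> p), 0
3. ~<>(~p -> p), 0
4. <>(~p -> p), 0
5. ~(~p -> p), 0
6. ~p, 0
7. ~p -> p, 1
8. <>(~p -> p), 1
9. ~(~p -> p), 1
10. ~p, 1
11. p, 1
Accessibility: 0R0, 0R1, 1R1
Branch closes: p and ~p both at 1.
Every branch of the negation's tableau closes; the branch above is one of them.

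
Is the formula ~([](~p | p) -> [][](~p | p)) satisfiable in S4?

Unsatisfiable

1. ~([](~p | p) -> [][](~p | p)), u
2. [](~p | p), u
3. ~[][](~p | p), u
4. ~p | p, u
5. p, u
6. ~[](~p | p), v
7. ~p | p, v
8. p, v
9. ~(~p | p), w
10. p, w
11. ~p, w
Accessibility: uRu, uRv, uRw, vRv, vRw, wRw
Branch closes: p and ~p both at w.
All branches of the tableau close; one closing branch shown above.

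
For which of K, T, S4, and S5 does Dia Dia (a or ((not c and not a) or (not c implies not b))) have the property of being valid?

K-tableau for the negation not Dia Dia (a or ((not c and not a) or (not c implies not b))):
1. not Dia Dia (a or ((not c and not a) or (not c implies not b))), 0
Complete open branch: countermodel on a K-frame, so not valid in K.
T-tableau for the negation not Dia Dia (a or ((not c and not a) or (not c implies not b))):
1. not Dia Dia (a or ((not c and not a) or (not c implies not b))), 0
2. not Dia (a or ((not c and not a) or (not c implies not b))), 0   [neg-Dia-rule on 1 via 0R0]
3. not (a or ((not c and not a) or (not c implies not b))), 0   [neg-Dia-rule on 2 via 0R0]
4. not a, 0   [neg-or-rule on 3]
5. not ((not c and not a) or (not c implies not b)), 0   [neg-or-rule on 3]
6. not (not c and not a), 0   [neg-or-rule on 5]
7. not (not c implies not b), 0   [neg-or-rule on 5]
8. not c, 0   [neg-implies-rule on 7]
9. b, 0   [neg-implies-rule on 7]
10. a, 0   [neg-and-rule on 6 (branches; this branch)]
Accessibility: 0R0
Branch closes: a and not a both at 0.
Every branch closes (one shown): valid in T, hence also in S4, S5 (every theorem of T is a theorem of S4 and S5).

T, S4, S5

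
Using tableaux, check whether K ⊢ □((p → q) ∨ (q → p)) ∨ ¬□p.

Valid

Tableau for the negation ¬(□((p → q) ∨ (q → p)) ∨ ¬□p):
1. ¬(□((p → q) ∨ (q → p)) ∨ ¬□p), w0
2. ¬□((p → q) ∨ (q → p)), w0
3. □p, w0
4. ¬((p → q) ∨ (q → p)), w1
5. ¬(p → q), w1
6. ¬(q → p), w1
7. p, w1
8. ¬q, w1
9. q, w1
10. ¬p, w1
Accessibility: w0Rw1
Branch closes: q and ¬q both at w1.
Every branch of the negation's tableau closes; the branch above is one of them.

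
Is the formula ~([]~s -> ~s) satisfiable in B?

Unsatisfiable

1. ~([]~s -> ~s), w0
2. []~s, w0
3. s, w0
4. ~s, w0
Accessibility: w0Rw0
Branch closes: s and ~s both at w0.
Every branch closes; the branch above is one of them.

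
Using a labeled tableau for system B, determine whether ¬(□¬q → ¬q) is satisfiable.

Unsatisfiable

1. ¬(□¬q → ¬q), u
2. □¬q, u
3. q, u
4. ¬q, u
Accessibility: uRu
Branch closes: q and ¬q both at u.
All branches of the tableau close; one closing branch shown above.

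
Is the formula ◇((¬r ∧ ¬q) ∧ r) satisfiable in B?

1. ◇((¬r ∧ ¬q) ∧ r), 0
2. (¬r ∧ ¬q) ∧ r, 1
3. ¬r ∧ ¬q, 1
4. r, 1
5. ¬r, 1
6. ¬q, 1
Accessibility: 0R0, 0R1, 1R0, 1R1
Branch closes: r and ¬r both at 1.
(One branch shown.) All branches close.

Unsatisfiable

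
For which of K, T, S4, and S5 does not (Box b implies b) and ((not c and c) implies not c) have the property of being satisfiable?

T-tableau for the formula:
1. not (Box b implies b) and ((not c and c) implies not c), u
2. not (Box b implies b), u
3. (not c and c) implies not c, u
4. Box b, u
5. not b, u
6. b, u
Accessibility: uRu
Branch closes: b and not b both at u.
Every branch closes (one shown): unsatisfiable in T, hence also in S4, S5 (every S4/S5-frame is a T-frame).
K-tableau for the formula:
1. not (Box b implies b) and ((not c and c) implies not c), u
2. not (Box b implies b), u
3. (not c and c) implies not c, u
4. Box b, u
5. not b, u
6. not c, u
Complete open branch: satisfiable in K.

K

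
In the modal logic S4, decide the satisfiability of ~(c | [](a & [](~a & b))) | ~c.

Satisfiable (open branch found)

1. ~(c | [](a & [](~a & b))) | ~c, u
2. ~c, u
Accessibility: uRu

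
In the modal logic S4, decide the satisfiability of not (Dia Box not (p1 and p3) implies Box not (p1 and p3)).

1. not (Dia Box not (p1 and p3) implies Box not (p1 and p3)), 0
2. Dia Box not (p1 and p3), 0
3. not Box not (p1 and p3), 0
4. Box not (p1 and p3), 1
5. not (p1 and p3), 1
6. not p3, 1
7. p1 and p3, 2
8. p1, 2
9. p3, 2
Accessibility: 0R0, 0R1, 0R2, 1R1, 2R2

Yes, satisfiable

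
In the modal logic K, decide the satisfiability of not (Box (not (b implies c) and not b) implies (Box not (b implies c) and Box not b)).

1. not (Box (not (b implies c) and not b) implies (Box not (b implies c) and Box not b)), u
2. Box (not (b implies c) and not b), u
3. not (Box not (b implies c) and Box not b), u
4. not Box not (b implies c), u
5. b implies c, v
6. not (b implies c) and not b, v
7. not (b implies c), v
8. not b, v
9. b, v
10. not c, v
Accessibility: uRv
Branch closes: b and not b both at v.
Every branch closes; the branch above is one of them.

Unsatisfiable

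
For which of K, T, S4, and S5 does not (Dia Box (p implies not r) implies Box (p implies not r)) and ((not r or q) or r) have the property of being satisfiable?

K, T, S4

S5-tableau for the formula:
1. not (Dia Box (p implies not r) implies Box (p implies not r)) and ((not r or q) or r), w0
2. not (Dia Box (p implies not r) implies Box (p implies not r)), w0
3. (not r or q) or r, w0
4. Dia Box (p implies not r), w0
5. not Box (p implies not r), w0
6. not r or q, w0
7. q, w0
8. Box (p implies not r), w1
9. p implies not r, w0
10. p implies not r, w1
11. not r, w0
12. not r, w1
13. not (p implies not r), w2
14. p, w2
15. r, w2
16. p implies not r, w2
17. not r, w2
Accessibility: w0Rw0, w0Rw1, w0Rw2, w1Rw0, w1Rw1, w1Rw2, w2Rw0, w2Rw1, w2Rw2
Branch closes: r and not r both at w2.
Every branch closes (one shown): unsatisfiable in S5.
S4-tableau for the formula:
1. not (Dia Box (p implies not r) implies Box (p implies not r)) and ((not r or q) or r), w0
2. not (Dia Box (p implies not r) implies Box (p implies not r)), w0
3. (not r or q) or r, w0
4. Dia Box (p implies not r), w0
5. not Box (p implies not r), w0
6. r, w0
7. Box (p implies not r), w1
8. p implies not r, w1
9. not r, w1
10. not (p implies not r), w2
11. p, w2
12. r, w2
Accessibility: w0Rw0, w0Rw1, w0Rw2, w1Rw1, w2Rw2
Complete open branch: satisfiable in S4, hence also in K, T (this S4-model is also a K-model and a T-model).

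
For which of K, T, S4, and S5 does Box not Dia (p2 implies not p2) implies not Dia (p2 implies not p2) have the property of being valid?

T, S4, S5

T-tableau for the negation not (Box not Dia (p2 implies not p2) implies not Dia (p2 implies not p2)):
1. not (Box not Dia (p2 implies not p2) implies not Dia (p2 implies not p2)), 0
2. Box not Dia (p2 implies not p2), 0
3. Dia (p2 implies not p2), 0
4. not Dia (p2 implies not p2), 0
5. not (p2 implies not p2), 0
6. p2, 0
7. p2 implies not p2, 1
8. not Dia (p2 implies not p2), 1
9. not (p2 implies not p2), 1
10. p2, 1
11. not p2, 1
Accessibility: 0R0, 0R1, 1R1
Branch closes: p2 and not p2 both at 1.
Every branch closes (one shown): valid in T, hence also in S4, S5 (every theorem of T is a theorem of S4 and S5).
K-tableau for the negation not (Box not Dia (p2 implies not p2) implies not Dia (p2 implies not p2)):
1. not (Box not Dia (p2 implies not p2) implies not Dia (p2 implies not p2)), 0
2. Box not Dia (p2 implies not p2), 0
3. Dia (p2 implies not p2), 0
4. p2 implies not p2, 1
5. not Dia (p2 implies not p2), 1
6. not p2, 1
Accessibility: 0R1
Complete open branch: countermodel on a K-frame, so not valid in K.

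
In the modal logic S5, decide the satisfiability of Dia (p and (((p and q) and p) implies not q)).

1. Dia (p and (((p and q) and p) implies not q)), w0
2. p and (((p and q) and p) implies not q), w1
3. p, w1
4. ((p and q) and p) implies not q, w1
5. not q, w1
Accessibility: w0Rw0, w0Rw1, w1Rw0, w1Rw1

Satisfiable (open branch found)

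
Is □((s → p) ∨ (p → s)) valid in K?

Yes, valid

Tableau for the negation ¬□((s → p) ∨ (p → s)):
1. ¬□((s → p) ∨ (p → s)), 0
2. ¬((s → p) ∨ (p → s)), 1
3. ¬(s → p), 1
4. ¬(p → s), 1
5. s, 1
6. ¬p, 1
7. p, 1
8. ¬s, 1
Accessibility: 0R1
Branch closes: p and ¬p both at 1.
All branches of the negation close; one closing branch shown above.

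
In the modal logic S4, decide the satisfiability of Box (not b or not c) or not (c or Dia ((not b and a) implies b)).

Satisfiable

1. Box (not b or not c) or not (c or Dia ((not b and a) implies b)), w0
2. not (c or Dia ((not b and a) implies b)), w0
3. not c, w0
4. not Dia ((not b and a) implies b), w0
5. not ((not b and a) implies b), w0
6. not b and a, w0
7. not b, w0
8. a, w0
Accessibility: w0Rw0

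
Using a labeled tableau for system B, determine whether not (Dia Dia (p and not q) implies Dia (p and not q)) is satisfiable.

Satisfiable (open branch found)

1. not (Dia Dia (p and not q) implies Dia (p and not q)), 0
2. Dia Dia (p and not q), 0
3. not Dia (p and not q), 0
4. not (p and not q), 0
5. q, 0
6. Dia (p and not q), 1
7. not (p and not q), 1
8. q, 1
9. p and not q, 2
10. p, 2
11. not q, 2
Accessibility: 0R0, 0R1, 1R0, 1R1, 1R2, 2R1, 2R2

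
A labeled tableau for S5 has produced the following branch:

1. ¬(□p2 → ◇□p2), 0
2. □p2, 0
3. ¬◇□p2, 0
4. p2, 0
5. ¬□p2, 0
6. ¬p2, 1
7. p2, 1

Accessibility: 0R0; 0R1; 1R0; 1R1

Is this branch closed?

Yes, closed

Both p2 and ¬p2 appear at 1.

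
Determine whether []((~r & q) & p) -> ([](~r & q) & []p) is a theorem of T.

Tableau for the negation ~([]((~r & q) & p) -> ([](~r & q) & []p)):
1. ~([]((~r & q) & p) -> ([](~r & q) & []p)), 0
2. []((~r & q) & p), 0   [~->-rule on 1]
3. ~([](~r & q) & []p), 0   [~->-rule on 1]
4. (~r & q) & p, 0   [[]-rule on 2 via 0R0]
5. ~r & q, 0   [&-rule on 4]
6. p, 0   [&-rule on 4]
7. ~r, 0   [&-rule on 5]
8. q, 0   [&-rule on 5]
9. ~[](~r & q), 0   [~&-rule on 3 (branches; this branch)]
10. ~(~r & q), 1   [~[]-rule on 9: fresh world 1, 0R1]
11. (~r & q) & p, 1   [[]-rule on 2 via 0R1]
12. ~r & q, 1   [&-rule on 11]
13. p, 1   [&-rule on 11]
14. ~r, 1   [&-rule on 12]
15. q, 1   [&-rule on 12]
16. ~q, 1   [~&-rule on 10 (branches; this branch)]
Accessibility: 0R0, 0R1, 1R1
Branch closes: q and ~q both at 1.
Every branch of the negation's tableau closes; the branch above is one of them.

Valid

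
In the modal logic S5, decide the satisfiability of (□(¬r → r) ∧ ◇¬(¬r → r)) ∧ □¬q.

1. (□(¬r → r) ∧ ◇¬(¬r → r)) ∧ □¬q, w0
2. □(¬r → r) ∧ ◇¬(¬r → r), w0
3. □¬q, w0
4. □(¬r → r), w0
5. ◇¬(¬r → r), w0
6. ¬q, w0
7. ¬r → r, w0
8. r, w0
9. ¬(¬r → r), w1
10. ¬r, w1
11. ¬q, w1
12. ¬r → r, w1
13. r, w1
Accessibility: w0Rw0, w0Rw1, w1Rw0, w1Rw1
Branch closes: r and ¬r both at w1.
All branches of the tableau close; one closing branch shown above.

Unsatisfiable (every branch closes)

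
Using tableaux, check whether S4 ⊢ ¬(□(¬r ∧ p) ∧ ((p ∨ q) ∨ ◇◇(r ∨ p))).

Tableau for the negation □(¬r ∧ p) ∧ ((p ∨ q) ∨ ◇◇(r ∨ p)):
1. □(¬r ∧ p) ∧ ((p ∨ q) ∨ ◇◇(r ∨ p)), u
2. □(¬r ∧ p), u
3. (p ∨ q) ∨ ◇◇(r ∨ p), u
4. ¬r ∧ p, u
5. ¬r, u
6. p, u
7. ◇◇(r ∨ p), u
8. ◇(r ∨ p), v
9. ¬r ∧ p, v
10. ¬r, v
11. p, v
12. r ∨ p, w
13. ¬r ∧ p, w
14. ¬r, w
15. p, w
Accessibility: uRu, uRv, uRw, vRv, vRw, wRw
The negation has an open branch (countermodel exists).

Invalid (countermodel exists)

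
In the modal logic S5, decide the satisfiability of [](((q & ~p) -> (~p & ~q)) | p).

Satisfiable

1. [](((q & ~p) -> (~p & ~q)) | p), u
2. ((q & ~p) -> (~p & ~q)) | p, u
3. p, u
Accessibility: uRu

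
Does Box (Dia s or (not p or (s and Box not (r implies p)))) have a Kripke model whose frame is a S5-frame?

1. Box (Dia s or (not p or (s and Box not (r implies p)))), 0
2. Dia s or (not p or (s and Box not (r implies p))), 0
3. not p or (s and Box not (r implies p)), 0
4. s and Box not (r implies p), 0
5. s, 0
6. Box not (r implies p), 0
7. not (r implies p), 0
8. r, 0
9. not p, 0
Accessibility: 0R0

Satisfiable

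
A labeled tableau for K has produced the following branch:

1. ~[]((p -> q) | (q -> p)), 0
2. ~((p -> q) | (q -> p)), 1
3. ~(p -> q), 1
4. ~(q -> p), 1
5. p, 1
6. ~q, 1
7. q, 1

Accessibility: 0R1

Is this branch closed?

Both q and ~q appear at 1.

Closed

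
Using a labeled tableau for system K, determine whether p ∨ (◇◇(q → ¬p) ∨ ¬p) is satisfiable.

Yes, satisfiable

1. p ∨ (◇◇(q → ¬p) ∨ ¬p), 0
2. ◇◇(q → ¬p) ∨ ¬p, 0   [∨-rule on 1 (branches; this branch)]
3. ¬p, 0   [∨-rule on 2 (branches; this branch)]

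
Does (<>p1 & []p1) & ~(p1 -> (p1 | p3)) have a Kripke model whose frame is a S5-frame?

1. (<>p1 & []p1) & ~(p1 -> (p1 | p3)), u
2. <>p1 & []p1, u
3. ~(p1 -> (p1 | p3)), u
4. <>p1, u
5. []p1, u
6. p1, u
7. ~(p1 | p3), u
8. ~p1, u
9. ~p3, u
Accessibility: uRu
Branch closes: p1 and ~p1 both at u.
Every branch closes; the branch above is one of them.

Unsatisfiable (every branch closes)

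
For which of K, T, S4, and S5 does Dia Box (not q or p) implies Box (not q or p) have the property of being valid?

S5

S5-tableau for the negation not (Dia Box (not q or p) implies Box (not q or p)):
1. not (Dia Box (not q or p) implies Box (not q or p)), w0
2. Dia Box (not q or p), w0
3. not Box (not q or p), w0
4. Box (not q or p), w1
5. not q or p, w0
6. not q or p, w1
7. p, w0
8. p, w1
9. not (not q or p), w2
10. q, w2
11. not p, w2
12. not q or p, w2
13. p, w2
Accessibility: w0Rw0, w0Rw1, w0Rw2, w1Rw0, w1Rw1, w1Rw2, w2Rw0, w2Rw1, w2Rw2
Branch closes: p and not p both at w2.
Every branch closes (one shown): valid in S5.
S4-tableau for the negation not (Dia Box (not q or p) implies Box (not q or p)):
1. not (Dia Box (not q or p) implies Box (not q or p)), w0
2. Dia Box (not q or p), w0
3. not Box (not q or p), w0
4. Box (not q or p), w1
5. not q or p, w1
6. p, w1
7. not (not q or p), w2
8. q, w2
9. not p, w2
Accessibility: w0Rw0, w0Rw1, w0Rw2, w1Rw1, w2Rw2
Complete open branch: countermodel on an S4-frame, so not valid in S4, nor in K, T (the same frame is also a K-frame and a T-frame).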